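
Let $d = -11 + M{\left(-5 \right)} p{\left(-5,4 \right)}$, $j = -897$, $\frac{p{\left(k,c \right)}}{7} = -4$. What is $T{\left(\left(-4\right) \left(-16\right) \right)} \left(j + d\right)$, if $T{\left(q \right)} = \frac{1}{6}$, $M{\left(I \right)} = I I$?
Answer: $-268$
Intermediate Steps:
$p{\left(k,c \right)} = -28$ ($p{\left(k,c \right)} = 7 \left(-4\right) = -28$)
$M{\left(I \right)} = I^{2}$
$T{\left(q \right)} = \frac{1}{6}$
$d = -711$ ($d = -11 + \left(-5\right)^{2} \left(-28\right) = -11 + 25 \left(-28\right) = -11 - 700 = -711$)
$T{\left(\left(-4\right) \left(-16\right) \right)} \left(j + d\right) = \frac{-897 - 711}{6} = \frac{1}{6} \left(-1608\right) = -268$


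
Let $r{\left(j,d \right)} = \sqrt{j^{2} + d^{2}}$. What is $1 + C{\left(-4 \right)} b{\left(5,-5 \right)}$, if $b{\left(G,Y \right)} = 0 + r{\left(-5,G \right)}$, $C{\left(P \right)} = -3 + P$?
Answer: $1 - 35 \sqrt{2} \approx -48.497$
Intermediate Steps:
$r{\left(j,d \right)} = \sqrt{d^{2} + j^{2}}$
$b{\left(G,Y \right)} = \sqrt{25 + G^{2}}$ ($b{\left(G,Y \right)} = 0 + \sqrt{G^{2} + \left(-5\right)^{2}} = 0 + \sqrt{G^{2} + 25} = 0 + \sqrt{25 + G^{2}} = \sqrt{25 + G^{2}}$)
$1 + C{\left(-4 \right)} b{\left(5,-5 \right)} = 1 + \left(-3 - 4\right) \sqrt{25 + 5^{2}} = 1 - 7 \sqrt{25 + 25} = 1 - 7 \sqrt{50} = 1 - 7 \cdot 5 \sqrt{2} = 1 - 35 \sqrt{2}$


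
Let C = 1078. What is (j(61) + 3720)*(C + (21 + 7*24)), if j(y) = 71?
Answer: 4803197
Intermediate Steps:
(j(61) + 3720)*(C + (21 + 7*24)) = (71 + 3720)*(1078 + (21 + 7*24)) = 3791*(1078 + (21 + 168)) = 3791*(1078 + 189) = 3791*1267 = 4803197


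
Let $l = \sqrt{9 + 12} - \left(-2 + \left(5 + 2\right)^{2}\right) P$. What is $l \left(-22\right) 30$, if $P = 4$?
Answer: $124080 - 660 \sqrt{21} \approx 1.2106 \cdot 10^{5}$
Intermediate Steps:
$l = -188 + \sqrt{21}$ ($l = \sqrt{9 + 12} - \left(-2 + \left(5 + 2\right)^{2}\right) 4 = \sqrt{21} - \left(-2 + 7^{2}\right) 4 = \sqrt{21} - \left(-2 + 49\right) 4 = \sqrt{21} - 47 \cdot 4 = \sqrt{21} - 188 = -188 + \sqrt{21} \approx -183.42$)
$l \left(-22\right) 30 = \left(-188 + \sqrt{21}\right) \left(-22\right) 30 = \left(4136 - 22 \sqrt{21}\right) 30 = 124080 - 660 \sqrt{21}$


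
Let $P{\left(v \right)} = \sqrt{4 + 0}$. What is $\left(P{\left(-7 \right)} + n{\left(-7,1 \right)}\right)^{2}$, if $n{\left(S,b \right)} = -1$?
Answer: $1$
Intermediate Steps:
$P{\left(v \right)} = 2$ ($P{\left(v \right)} = \sqrt{4} = 2$)
$\left(P{\left(-7 \right)} + n{\left(-7,1 \right)}\right)^{2} = \left(2 - 1\right)^{2} = 1^{2} = 1$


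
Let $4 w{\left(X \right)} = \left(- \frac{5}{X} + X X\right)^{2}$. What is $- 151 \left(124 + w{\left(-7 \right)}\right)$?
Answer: $- \frac{5489152}{49} \approx -1.1202 \cdot 10^{5}$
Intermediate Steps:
$w{\left(X \right)} = \frac{\left(X^{2} - \frac{5}{X}\right)^{2}}{4}$ ($w{\left(X \right)} = \frac{\left(- \frac{5}{X} + X X\right)^{2}}{4} = \frac{\left(- \frac{5}{X} + X^{2}\right)^{2}}{4} = \frac{\left(X^{2} - \frac{5}{X}\right)^{2}}{4}$)
$- 151 \left(124 + w{\left(-7 \right)}\right) = - 151 \left(124 + \frac{\left(-5 + \left(-7\right)^{3}\right)^{2}}{4 \cdot 49}\right) = - 151 \left(124 + \frac{1}{4} \cdot \frac{1}{49} \left(-5 - 343\right)^{2}\right) = - 151 \left(124 + \frac{1}{4} \cdot \frac{1}{49} \left(-348\right)^{2}\right) = - 151 \left(124 + \frac{1}{4} \cdot \frac{1}{49} \cdot 121104\right) = - 151 \left(124 + \frac{30276}{49}\right) = \left(-151\right) \frac{36352}{49} = - \frac{5489152}{49}$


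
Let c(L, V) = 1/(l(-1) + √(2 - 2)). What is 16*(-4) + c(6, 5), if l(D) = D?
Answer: -65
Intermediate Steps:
c(L, V) = -1 (c(L, V) = 1/(-1 + √(2 - 2)) = 1/(-1 + √0) = 1/(-1 + 0) = 1/(-1) = -1)
16*(-4) + c(6, 5) = 16*(-4) - 1 = -64 - 1 = -65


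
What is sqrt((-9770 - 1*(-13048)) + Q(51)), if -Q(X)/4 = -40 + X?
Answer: 7*sqrt(66) ≈ 56.868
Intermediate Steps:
Q(X) = 160 - 4*X (Q(X) = -4*(-40 + X) = 160 - 4*X)
sqrt((-9770 - 1*(-13048)) + Q(51)) = sqrt((-9770 - 1*(-13048)) + (160 - 4*51)) = sqrt((-9770 + 13048) + (160 - 204)) = sqrt(3278 - 44) = sqrt(3234) = 7*sqrt(66)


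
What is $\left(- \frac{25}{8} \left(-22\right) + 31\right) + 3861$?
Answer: $\frac{15843}{4} \approx 3960.8$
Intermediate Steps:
$\left(- \frac{25}{8} \left(-22\right) + 31\right) + 3861 = \left(\left(-25\right) \frac{1}{8} \left(-22\right) + 31\right) + 3861 = \left(\left(- \frac{25}{8}\right) \left(-22\right) + 31\right) + 3861 = \left(\frac{275}{4} + 31\right) + 3861 = \frac{399}{4} + 3861 = \frac{15843}{4}$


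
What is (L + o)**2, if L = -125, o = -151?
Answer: 76176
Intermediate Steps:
(L + o)**2 = (-125 - 151)**2 = (-276)**2 = 76176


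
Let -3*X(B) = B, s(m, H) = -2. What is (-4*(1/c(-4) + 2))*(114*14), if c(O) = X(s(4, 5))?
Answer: -22344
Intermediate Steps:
X(B) = -B/3
c(O) = 2/3 (c(O) = -1/3*(-2) = 2/3)
(-4*(1/c(-4) + 2))*(114*14) = (-4*(1/(2/3) + 2))*(114*14) = -4*(3/2 + 2)*1596 = -4*7/2*1596 = -14*1596 = -22344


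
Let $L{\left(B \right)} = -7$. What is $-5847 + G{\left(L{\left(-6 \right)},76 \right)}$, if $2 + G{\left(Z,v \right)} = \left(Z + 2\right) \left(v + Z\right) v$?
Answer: $-32069$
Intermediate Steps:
$G{\left(Z,v \right)} = -2 + v \left(2 + Z\right) \left(Z + v\right)$ ($G{\left(Z,v \right)} = -2 + \left(Z + 2\right) \left(v + Z\right) v = -2 + \left(2 + Z\right) \left(Z + v\right) v = -2 + v \left(2 + Z\right) \left(Z + v\right)$)
$-5847 + G{\left(L{\left(-6 \right)},76 \right)} = -5847 + \left(-2 + 2 \cdot 76^{2} - 7 \cdot 76^{2} + 76 \left(-7\right)^{2} + 2 \left(-7\right) 76\right) = -5847 - 26222 = -32069$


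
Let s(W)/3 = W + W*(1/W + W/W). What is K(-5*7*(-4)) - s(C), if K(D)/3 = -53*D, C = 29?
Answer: -22437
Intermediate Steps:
K(D) = -159*D (K(D) = 3*(-53*D) = -159*D)
s(W) = 3*W + 3*W*(1 + 1/W) (s(W) = 3*(W + W*(1/W + W/W)) = 3*(W + W*(1/W + 1)) = 3*(W + W*(1 + 1/W)) = 3*W + 3*W*(1 + 1/W))
K(-5*7*(-4)) - s(C) = -159*(-5*7)*(-4) - (3 + 6*29) = -(-5565)*(-4) - (3 + 174) = -159*140 - 1*177 = -22260 - 177 = -22437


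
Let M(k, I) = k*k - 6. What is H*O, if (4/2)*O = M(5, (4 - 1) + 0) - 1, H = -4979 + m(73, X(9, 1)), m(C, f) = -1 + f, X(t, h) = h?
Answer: -44811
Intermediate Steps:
M(k, I) = -6 + k² (M(k, I) = k² - 6 = -6 + k²)
H = -4979 (H = -4979 + (-1 + 1) = -4979 + 0 = -4979)
O = 9 (O = ((-6 + 5²) - 1)/2 = ((-6 + 25) - 1)/2 = (19 - 1)/2 = (½)*18 = 9)
H*O = -4979*9 = -44811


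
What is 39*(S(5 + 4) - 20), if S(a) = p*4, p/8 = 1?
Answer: 468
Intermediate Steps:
p = 8 (p = 8*1 = 8)
S(a) = 32 (S(a) = 8*4 = 32)
39*(S(5 + 4) - 20) = 39*(32 - 20) = 39*12 = 468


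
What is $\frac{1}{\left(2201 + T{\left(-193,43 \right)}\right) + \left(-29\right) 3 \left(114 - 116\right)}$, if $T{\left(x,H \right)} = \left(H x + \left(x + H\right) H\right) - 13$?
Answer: $- \frac{1}{12387} \approx -8.073 \cdot 10^{-5}$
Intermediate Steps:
$T{\left(x,H \right)} = -13 + H x + H \left(H + x\right)$ ($T{\left(x,H \right)} = \left(H x + \left(H + x\right) H\right) - 13 = \left(H x + H \left(H + x\right)\right) - 13 = -13 + H x + H \left(H + x\right)$)
$\frac{1}{\left(2201 + T{\left(-193,43 \right)}\right) + \left(-29\right) 3 \left(114 - 116\right)} = \frac{1}{\left(2201 + \left(-13 + 43^{2} + 2 \cdot 43 \left(-193\right)\right)\right) + \left(-29\right) 3 \left(114 - 116\right)} = \frac{1}{\left(2201 - 14762\right) - -174} = \frac{1}{\left(2201 - 14762\right) + 174} = \frac{1}{-12561 + 174} = \frac{1}{-12387} = - \frac{1}{12387}$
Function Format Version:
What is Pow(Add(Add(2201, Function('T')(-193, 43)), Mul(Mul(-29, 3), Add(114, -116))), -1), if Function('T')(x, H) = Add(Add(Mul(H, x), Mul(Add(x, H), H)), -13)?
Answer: Rational(-1, 12387) ≈ -8.0730e-5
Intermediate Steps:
Function('T')(x, H) = Add(-13, Mul(H, x), Mul(H, Add(H, x))) (Function('T')(x, H) = Add(Add(Mul(H, x), Mul(Add(H, x), H)), -13) = Add(Add(Mul(H, x), Mul(H, Add(H, x))), -13) = Add(-13, Mul(H, x), Mul(H, Add(H, x))))
Pow(Add(Add(2201, Function('T')(-193, 43)), Mul(Mul(-29, 3), Add(114, -116))), -1) = Pow(Add(Add(2201, Add(-13, Pow(43, 2), Mul(2, 43, -193))), Mul(Mul(-29, 3), Add(114, -116))), -1) = Pow(Add(Add(2201, Add(-13, 1849, -16598)), Mul(-87, -2)), -1) = Pow(Add(Add(2201, -14762), 174), -1) = Pow(Add(-12561, 174), -1) = Pow(-12387, -1) = Rational(-1, 12387)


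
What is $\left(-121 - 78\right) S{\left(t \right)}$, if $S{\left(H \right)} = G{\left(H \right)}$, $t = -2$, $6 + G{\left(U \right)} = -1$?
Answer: $1393$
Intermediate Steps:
$G{\left(U \right)} = -7$ ($G{\left(U \right)} = -6 - 1 = -7$)
$S{\left(H \right)} = -7$
$\left(-121 - 78\right) S{\left(t \right)} = \left(-121 - 78\right) \left(-7\right) = \left(-199\right) \left(-7\right) = 1393$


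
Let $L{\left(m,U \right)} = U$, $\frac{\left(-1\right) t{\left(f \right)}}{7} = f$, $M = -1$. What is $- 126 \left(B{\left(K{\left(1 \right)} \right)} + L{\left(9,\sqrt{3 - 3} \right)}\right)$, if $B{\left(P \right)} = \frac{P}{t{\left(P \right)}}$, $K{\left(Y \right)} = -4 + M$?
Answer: $18$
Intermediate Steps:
$t{\left(f \right)} = - 7 f$
$K{\left(Y \right)} = -5$ ($K{\left(Y \right)} = -4 - 1 = -5$)
$B{\left(P \right)} = - \frac{1}{7}$ ($B{\left(P \right)} = \frac{P}{\left(-7\right) P} = P \left(- \frac{1}{7 P}\right) = - \frac{1}{7}$)
$- 126 \left(B{\left(K{\left(1 \right)} \right)} + L{\left(9,\sqrt{3 - 3} \right)}\right) = - 126 \left(- \frac{1}{7} + \sqrt{3 - 3}\right) = - 126 \left(- \frac{1}{7} + \sqrt{0}\right) = - 126 \left(- \frac{1}{7} + 0\right) = \left(-126\right) \left(- \frac{1}{7}\right) = 18$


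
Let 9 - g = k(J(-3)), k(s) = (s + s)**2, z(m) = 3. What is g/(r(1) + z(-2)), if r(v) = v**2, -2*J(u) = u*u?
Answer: -18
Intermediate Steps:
J(u) = -u**2/2 (J(u) = -u*u/2 = -u**2/2)
k(s) = 4*s**2 (k(s) = (2*s)**2 = 4*s**2)
g = -72 (g = 9 - 4*(-1/2*(-3)**2)**2 = 9 - 4*(-1/2*9)**2 = 9 - 4*(-9/2)**2 = 9 - 4*81/4 = 9 - 1*81 = 9 - 81 = -72)
g/(r(1) + z(-2)) = -72/(1**2 + 3) = -72/(1 + 3) = -72/4 = -72*1/4 = -18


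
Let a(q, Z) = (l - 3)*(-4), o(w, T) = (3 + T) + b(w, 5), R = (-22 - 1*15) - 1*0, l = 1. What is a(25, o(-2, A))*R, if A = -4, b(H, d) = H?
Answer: -296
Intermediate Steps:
R = -37 (R = (-22 - 15) + 0 = -37 + 0 = -37)
o(w, T) = 3 + T + w (o(w, T) = (3 + T) + w = 3 + T + w)
a(q, Z) = 8 (a(q, Z) = (1 - 3)*(-4) = -2*(-4) = 8)
a(25, o(-2, A))*R = 8*(-37) = -296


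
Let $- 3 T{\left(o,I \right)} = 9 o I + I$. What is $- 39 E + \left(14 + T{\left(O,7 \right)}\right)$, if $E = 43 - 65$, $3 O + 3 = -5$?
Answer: $\frac{2777}{3} \approx 925.67$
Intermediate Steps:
$O = - \frac{8}{3}$ ($O = -1 + \frac{1}{3} \left(-5\right) = -1 - \frac{5}{3} = - \frac{8}{3} \approx -2.6667$)
$T{\left(o,I \right)} = - \frac{I}{3} - 3 I o$ ($T{\left(o,I \right)} = - \frac{9 o I + I}{3} = - \frac{9 I o + I}{3} = - \frac{I + 9 I o}{3} = - \frac{I}{3} - 3 I o$)
$E = -22$ ($E = 43 - 65 = -22$)
$- 39 E + \left(14 + T{\left(O,7 \right)}\right) = \left(-39\right) \left(-22\right) - \left(-14 + \frac{7 \left(1 + 9 \left(- \frac{8}{3}\right)\right)}{3}\right) = 858 - \left(-14 + \frac{7 \left(1 - 24\right)}{3}\right) = 858 - \left(-14 + \frac{7}{3} \left(-23\right)\right) = 858 + \left(14 + \frac{161}{3}\right) = 858 + \frac{203}{3} = \frac{2777}{3}$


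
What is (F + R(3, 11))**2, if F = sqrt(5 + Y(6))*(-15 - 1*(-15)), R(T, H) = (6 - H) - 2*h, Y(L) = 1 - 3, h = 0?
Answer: 25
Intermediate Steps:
Y(L) = -2
R(T, H) = 6 - H (R(T, H) = (6 - H) - 2*0 = (6 - H) + 0 = 6 - H)
F = 0 (F = sqrt(5 - 2)*(-15 - 1*(-15)) = sqrt(3)*(-15 + 15) = sqrt(3)*0 = 0)
(F + R(3, 11))**2 = (0 + (6 - 1*11))**2 = (0 + (6 - 11))**2 = (0 - 5)**2 = (-5)**2 = 25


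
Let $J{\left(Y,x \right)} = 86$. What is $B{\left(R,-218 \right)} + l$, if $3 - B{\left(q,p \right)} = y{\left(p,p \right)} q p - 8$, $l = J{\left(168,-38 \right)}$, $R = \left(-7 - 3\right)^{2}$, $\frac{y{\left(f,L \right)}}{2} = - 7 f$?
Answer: $66533697$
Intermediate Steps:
$y{\left(f,L \right)} = - 14 f$ ($y{\left(f,L \right)} = 2 \left(- 7 f\right) = - 14 f$)
$R = 100$ ($R = \left(-10\right)^{2} = 100$)
$l = 86$
$B{\left(q,p \right)} = 11 + 14 q p^{2}$ ($B{\left(q,p \right)} = 3 - \left(- 14 p q p - 8\right) = 3 - \left(- 14 q p^{2} - 8\right) = 3 - \left(-8 - 14 q p^{2}\right) = 3 + \left(8 + 14 q p^{2}\right) = 11 + 14 q p^{2}$)
$B{\left(R,-218 \right)} + l = \left(11 + 14 \cdot 100 \left(-218\right)^{2}\right) + 86 = \left(11 + 14 \cdot 100 \cdot 47524\right) + 86 = \left(11 + 66533600\right) + 86 = 66533611 + 86 = 66533697$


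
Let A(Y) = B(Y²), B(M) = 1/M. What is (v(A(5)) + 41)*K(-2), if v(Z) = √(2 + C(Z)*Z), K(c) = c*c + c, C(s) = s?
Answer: 82 + 6*√139/25 ≈ 84.830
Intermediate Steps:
A(Y) = Y⁻² (A(Y) = 1/(Y²) = Y⁻²)
K(c) = c + c² (K(c) = c² + c = c + c²)
v(Z) = √(2 + Z²) (v(Z) = √(2 + Z*Z) = √(2 + Z²))
(v(A(5)) + 41)*K(-2) = (√(2 + (5⁻²)²) + 41)*(-2*(1 - 2)) = (√(2 + (1/25)²) + 41)*(-2*(-1)) = (√(2 + 1/625) + 41)*2 = (√(1251/625) + 41)*2 = (3*√139/25 + 41)*2 = (41 + 3*√139/25)*2 = 82 + 6*√139/25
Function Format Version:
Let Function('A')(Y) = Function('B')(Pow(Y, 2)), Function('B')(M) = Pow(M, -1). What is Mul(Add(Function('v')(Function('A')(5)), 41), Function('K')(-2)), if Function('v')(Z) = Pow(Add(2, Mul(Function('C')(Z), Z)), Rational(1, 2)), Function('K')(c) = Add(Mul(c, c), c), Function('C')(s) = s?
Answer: Add(82, Mul(Rational(6, 25), Pow(139, Rational(1, 2)))) ≈ 84.830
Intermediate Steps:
Function('A')(Y) = Pow(Y, -2) (Function('A')(Y) = Pow(Pow(Y, 2), -1) = Pow(Y, -2))
Function('K')(c) = Add(c, Pow(c, 2)) (Function('K')(c) = Add(Pow(c, 2), c) = Add(c, Pow(c, 2)))
Function('v')(Z) = Pow(Add(2, Pow(Z, 2)), Rational(1, 2)) (Function('v')(Z) = Pow(Add(2, Mul(Z, Z)), Rational(1, 2)) = Pow(Add(2, Pow(Z, 2)), Rational(1, 2)))
Mul(Add(Function('v')(Function('A')(5)), 41), Function('K')(-2)) = Mul(Add(Pow(Add(2, Pow(Pow(5, -2), 2)), Rational(1, 2)), 41), Mul(-2, Add(1, -2))) = Mul(Add(Pow(Add(2, Pow(Rational(1, 25), 2)), Rational(1, 2)), 41), Mul(-2, -1)) = Mul(Add(Pow(Add(2, Rational(1, 625)), Rational(1, 2)), 41), 2) = Mul(Add(Pow(Rational(1251, 625), Rational(1, 2)), 41), 2) = Mul(Add(Mul(Rational(3, 25), Pow(139, Rational(1, 2))), 41), 2) = Mul(Add(41, Mul(Rational(3, 25), Pow(139, Rational(1, 2)))), 2) = Add(82, Mul(Rational(6, 25), Pow(139, Rational(1, 2))))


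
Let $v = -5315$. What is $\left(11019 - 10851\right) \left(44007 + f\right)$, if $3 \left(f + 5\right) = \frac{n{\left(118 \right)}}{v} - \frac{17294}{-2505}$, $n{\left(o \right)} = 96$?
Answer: $\frac{19685449969696}{2662815} \approx 7.3927 \cdot 10^{6}$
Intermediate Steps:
$f = - \frac{21606799}{7988445}$ ($f = -5 + \frac{\frac{96}{-5315} - \frac{17294}{-2505}}{3} = -5 + \frac{96 \left(- \frac{1}{5315}\right) - - \frac{17294}{2505}}{3} = -5 + \frac{- \frac{96}{5315} + \frac{17294}{2505}}{3} = -5 + \frac{1}{3} \cdot \frac{18335426}{2662815} = -5 + \frac{18335426}{7988445} = - \frac{21606799}{7988445} \approx -2.7048$)
$\left(11019 - 10851\right) \left(44007 + f\right) = \left(11019 - 10851\right) \left(44007 - \frac{21606799}{7988445}\right) = 168 \cdot \frac{351525892316}{7988445} = \frac{19685449969696}{2662815}$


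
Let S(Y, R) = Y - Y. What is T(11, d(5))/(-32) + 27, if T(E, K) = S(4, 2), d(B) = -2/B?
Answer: 27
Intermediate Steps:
S(Y, R) = 0
T(E, K) = 0
T(11, d(5))/(-32) + 27 = 0/(-32) + 27 = 0*(-1/32) + 27 = 0 + 27 = 27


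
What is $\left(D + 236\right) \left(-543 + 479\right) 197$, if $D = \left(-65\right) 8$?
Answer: $3580672$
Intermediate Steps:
$D = -520$
$\left(D + 236\right) \left(-543 + 479\right) 197 = \left(-520 + 236\right) \left(-543 + 479\right) 197 = \left(-284\right) \left(-64\right) 197 = 18176 \cdot 197 = 3580672$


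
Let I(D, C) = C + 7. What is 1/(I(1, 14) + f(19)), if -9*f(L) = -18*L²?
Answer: 1/743 ≈ 0.0013459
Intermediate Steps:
f(L) = 2*L² (f(L) = -(-2)*L² = 2*L²)
I(D, C) = 7 + C
1/(I(1, 14) + f(19)) = 1/((7 + 14) + 2*19²) = 1/(21 + 2*361) = 1/(21 + 722) = 1/743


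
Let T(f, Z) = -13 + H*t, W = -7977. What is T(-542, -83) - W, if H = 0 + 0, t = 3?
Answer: 7964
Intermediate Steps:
H = 0
T(f, Z) = -13 (T(f, Z) = -13 + 0*3 = -13 + 0 = -13)
T(-542, -83) - W = -13 - 1*(-7977) = -13 + 7977 = 7964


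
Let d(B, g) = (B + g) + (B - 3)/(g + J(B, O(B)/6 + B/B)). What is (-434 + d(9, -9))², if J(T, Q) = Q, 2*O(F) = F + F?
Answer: 31967716/169 ≈ 1.8916e+5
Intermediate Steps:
O(F) = F (O(F) = (F + F)/2 = (2*F)/2 = F)
d(B, g) = B + g + (-3 + B)/(1 + g + B/6) (d(B, g) = (B + g) + (B - 3)/(g + (B/6 + B/B)) = (B + g) + (-3 + B)/(g + (B*(⅙) + 1)) = (B + g) + (-3 + B)/(g + (B/6 + 1)) = (B + g) + (-3 + B)/(g + (1 + B/6)) = (B + g) + (-3 + B)/(1 + g + B/6) = B + g + (-3 + B)/(1 + g + B/6))
(-434 + d(9, -9))² = (-434 + (-18 + 9² + 6*(-9) + 6*(-9)² + 12*9 + 7*9*(-9))/(6 + 9 + 6*(-9)))² = (-434 + (-18 + 81 - 54 + 6*81 + 108 - 567)/(6 + 9 - 54))² = (-434 + (-18 + 81 - 54 + 486 + 108 - 567)/(-39))² = (-434 - 1/39*36)² = (-434 - 12/13)² = (-5654/13)² = 31967716/169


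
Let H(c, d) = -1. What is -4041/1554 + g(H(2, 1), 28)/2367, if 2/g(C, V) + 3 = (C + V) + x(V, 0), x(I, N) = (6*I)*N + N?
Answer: -19129835/7356636 ≈ -2.6003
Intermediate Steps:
x(I, N) = N + 6*I*N (x(I, N) = 6*I*N + N = N + 6*I*N)
g(C, V) = 2/(-3 + C + V) (g(C, V) = 2/(-3 + ((C + V) + 0*(1 + 6*V))) = 2/(-3 + ((C + V) + 0)) = 2/(-3 + (C + V)) = 2/(-3 + C + V))
-4041/1554 + g(H(2, 1), 28)/2367 = -4041/1554 + (2/(-3 - 1 + 28))/2367 = -4041*1/1554 + (2/24)*(1/2367) = -1347/518 + (2*(1/24))*(1/2367) = -1347/518 + (1/12)*(1/2367) = -1347/518 + 1/28404 = -19129835/7356636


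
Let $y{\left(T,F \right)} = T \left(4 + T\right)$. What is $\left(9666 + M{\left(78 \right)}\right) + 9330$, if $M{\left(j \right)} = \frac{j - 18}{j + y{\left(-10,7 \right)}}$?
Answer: $\frac{436918}{23} \approx 18996.0$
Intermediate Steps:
$M{\left(j \right)} = \frac{-18 + j}{60 + j}$ ($M{\left(j \right)} = \frac{j - 18}{j - 10 \left(4 - 10\right)} = \frac{-18 + j}{j - -60} = \frac{-18 + j}{j + 60} = \frac{-18 + j}{60 + j}$)
$\left(9666 + M{\left(78 \right)}\right) + 9330 = \left(9666 + \frac{-18 + 78}{60 + 78}\right) + 9330 = \left(9666 + \frac{1}{138} \cdot 60\right) + 9330 = \left(9666 + \frac{10}{23}\right) + 9330 = \frac{222328}{23} + 9330 = \frac{436918}{23}$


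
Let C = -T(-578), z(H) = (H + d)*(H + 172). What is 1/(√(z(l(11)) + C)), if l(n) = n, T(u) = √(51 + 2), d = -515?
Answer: -I/√(92232 + √53) ≈ -0.0032926*I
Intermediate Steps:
T(u) = √53
z(H) = (-515 + H)*(172 + H) (z(H) = (H - 515)*(H + 172) = (-515 + H)*(172 + H))
C = -√53 ≈ -7.2801
1/(√(z(l(11)) + C)) = 1/(√((-88580 + 11² - 343*11) - √53)) = 1/(√((-88580 + 121 - 3773) - √53)) = 1/(√(-92232 - √53)) = (-92232 - √53)^(-½)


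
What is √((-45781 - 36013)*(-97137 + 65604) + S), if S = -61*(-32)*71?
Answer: √2579348794 ≈ 50787.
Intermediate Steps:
S = 138592 (S = 1952*71 = 138592)
√((-45781 - 36013)*(-97137 + 65604) + S) = √((-45781 - 36013)*(-97137 + 65604) + 138592) = √(-81794*(-31533) + 138592) = √(2579210202 + 138592) = √2579348794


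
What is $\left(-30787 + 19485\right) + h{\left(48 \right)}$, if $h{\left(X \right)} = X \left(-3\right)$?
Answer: $-11446$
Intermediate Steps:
$h{\left(X \right)} = - 3 X$
$\left(-30787 + 19485\right) + h{\left(48 \right)} = \left(-30787 + 19485\right) - 144 = -11302 - 144 = -11446$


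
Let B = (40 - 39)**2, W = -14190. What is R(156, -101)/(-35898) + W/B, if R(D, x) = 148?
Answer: -254696384/17949 ≈ -14190.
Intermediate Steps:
B = 1 (B = 1**2 = 1)
R(156, -101)/(-35898) + W/B = 148/(-35898) - 14190/1 = 148*(-1/35898) - 14190*1 = -74/17949 - 14190 = -254696384/17949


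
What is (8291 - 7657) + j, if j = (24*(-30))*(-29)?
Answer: 21514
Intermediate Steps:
j = 20880 (j = -720*(-29) = 20880)
(8291 - 7657) + j = (8291 - 7657) + 20880 = 634 + 20880 = 21514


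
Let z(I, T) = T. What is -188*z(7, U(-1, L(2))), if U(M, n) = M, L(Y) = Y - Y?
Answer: 188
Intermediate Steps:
L(Y) = 0
-188*z(7, U(-1, L(2))) = -188*(-1) = 188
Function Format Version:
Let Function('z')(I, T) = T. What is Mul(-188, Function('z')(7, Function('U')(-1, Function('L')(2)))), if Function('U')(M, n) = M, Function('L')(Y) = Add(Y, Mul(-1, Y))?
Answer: 188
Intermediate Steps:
Function('L')(Y) = 0
Mul(-188, Function('z')(7, Function('U')(-1, Function('L')(2)))) = Mul(-188, -1) = 188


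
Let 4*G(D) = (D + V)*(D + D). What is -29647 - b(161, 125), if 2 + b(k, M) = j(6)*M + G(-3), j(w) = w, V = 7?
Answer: -30389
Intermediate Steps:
G(D) = D*(7 + D)/2 (G(D) = ((D + 7)*(D + D))/4 = ((7 + D)*(2*D))/4 = (2*D*(7 + D))/4 = D*(7 + D)/2)
b(k, M) = -8 + 6*M (b(k, M) = -2 + (6*M + (1/2)*(-3)*(7 - 3)) = -2 + (6*M + (1/2)*(-3)*4) = -2 + (6*M - 6) = -2 + (-6 + 6*M) = -8 + 6*M)
-29647 - b(161, 125) = -29647 - (-8 + 6*125) = -29647 - (-8 + 750) = -29647 - 1*742 = -29647 - 742 = -30389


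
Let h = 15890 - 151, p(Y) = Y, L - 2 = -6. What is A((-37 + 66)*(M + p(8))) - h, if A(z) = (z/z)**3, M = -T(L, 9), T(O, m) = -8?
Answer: -15738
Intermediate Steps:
L = -4 (L = 2 - 6 = -4)
M = 8 (M = -1*(-8) = 8)
A(z) = 1 (A(z) = 1**3 = 1)
h = 15739
A((-37 + 66)*(M + p(8))) - h = 1 - 1*15739 = 1 - 15739 = -15738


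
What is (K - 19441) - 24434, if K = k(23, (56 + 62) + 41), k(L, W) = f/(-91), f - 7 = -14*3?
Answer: -570370/13 ≈ -43875.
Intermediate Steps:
f = -35 (f = 7 - 14*3 = 7 - 42 = -35)
k(L, W) = 5/13 (k(L, W) = -35/(-91) = -35*(-1/91) = 5/13)
K = 5/13 ≈ 0.38462
(K - 19441) - 24434 = (5/13 - 19441) - 24434 = -252728/13 - 24434 = -570370/13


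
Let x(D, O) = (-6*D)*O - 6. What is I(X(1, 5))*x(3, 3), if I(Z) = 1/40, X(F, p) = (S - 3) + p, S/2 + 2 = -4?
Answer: -3/2 ≈ -1.5000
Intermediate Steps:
x(D, O) = -6 - 6*D*O (x(D, O) = -6*D*O - 6 = -6 - 6*D*O)
S = -12 (S = -4 + 2*(-4) = -4 - 8 = -12)
X(F, p) = -15 + p (X(F, p) = (-12 - 3) + p = -15 + p)
I(Z) = 1/40
I(X(1, 5))*x(3, 3) = (-6 - 6*3*3)/40 = (-6 - 54)/40 = (1/40)*(-60) = -3/2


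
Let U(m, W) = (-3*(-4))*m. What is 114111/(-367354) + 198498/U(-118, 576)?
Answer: -6090051289/43347772 ≈ -140.49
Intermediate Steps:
U(m, W) = 12*m
114111/(-367354) + 198498/U(-118, 576) = 114111/(-367354) + 198498/((12*(-118))) = 114111*(-1/367354) + 198498/(-1416) = -114111/367354 + 198498*(-1/1416) = -114111/367354 - 33083/236 = -6090051289/43347772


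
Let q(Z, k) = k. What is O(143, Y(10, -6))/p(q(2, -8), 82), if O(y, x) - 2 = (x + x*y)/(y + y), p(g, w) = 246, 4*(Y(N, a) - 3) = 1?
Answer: 20/1353 ≈ 0.014782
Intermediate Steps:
Y(N, a) = 13/4 (Y(N, a) = 3 + (1/4)*1 = 3 + 1/4 = 13/4)
O(y, x) = 2 + (x + x*y)/(2*y) (O(y, x) = 2 + (x + x*y)/(y + y) = 2 + (x + x*y)/((2*y)) = 2 + (x + x*y)*(1/(2*y)) = 2 + (x + x*y)/(2*y))
O(143, Y(10, -6))/p(q(2, -8), 82) = ((1/2)*(13/4 + 143*(4 + 13/4))/143)/246 = ((1/2)*(1/143)*(13/4 + 143*(29/4)))*(1/246) = ((1/2)*(1/143)*(13/4 + 4147/4))*(1/246) = ((1/2)*(1/143)*1040)*(1/246) = (40/11)*(1/246) = 20/1353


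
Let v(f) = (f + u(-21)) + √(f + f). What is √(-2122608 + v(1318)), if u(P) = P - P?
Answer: √(-2121290 + 2*√659) ≈ 1456.4*I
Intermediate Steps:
u(P) = 0
v(f) = f + √2*√f (v(f) = (f + 0) + √(f + f) = f + √(2*f) = f + √2*√f)
√(-2122608 + v(1318)) = √(-2122608 + (1318 + √2*√1318)) = √(-2122608 + (1318 + 2*√659)) = √(-2121290 + 2*√659)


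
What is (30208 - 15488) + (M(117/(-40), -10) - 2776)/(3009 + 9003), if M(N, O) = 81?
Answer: 2296285/156 ≈ 14720.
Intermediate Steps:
(30208 - 15488) + (M(117/(-40), -10) - 2776)/(3009 + 9003) = (30208 - 15488) + (81 - 2776)/(3009 + 9003) = 14720 - 2695/12012 = 14720 - 2695*1/12012 = 14720 - 35/156 = 2296285/156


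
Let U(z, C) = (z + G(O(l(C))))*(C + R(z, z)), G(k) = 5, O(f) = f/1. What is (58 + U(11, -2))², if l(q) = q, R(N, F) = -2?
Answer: 36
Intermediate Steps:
O(f) = f (O(f) = f*1 = f)
U(z, C) = (-2 + C)*(5 + z) (U(z, C) = (z + 5)*(C - 2) = (5 + z)*(-2 + C) = (-2 + C)*(5 + z))
(58 + U(11, -2))² = (58 + (-10 - 2*11 + 5*(-2) - 2*11))² = (58 + (-10 - 22 - 10 - 22))² = (58 - 64)² = (-6)² = 36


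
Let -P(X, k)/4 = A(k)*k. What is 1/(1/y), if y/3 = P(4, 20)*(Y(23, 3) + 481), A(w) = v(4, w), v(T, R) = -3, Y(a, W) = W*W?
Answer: 352800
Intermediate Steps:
Y(a, W) = W²
A(w) = -3
P(X, k) = 12*k (P(X, k) = -(-12)*k = 12*k)
y = 352800 (y = 3*((12*20)*(3² + 481)) = 3*(240*(9 + 481)) = 3*(240*490) = 3*117600 = 352800)
1/(1/y) = 1/(1/352800) = 352800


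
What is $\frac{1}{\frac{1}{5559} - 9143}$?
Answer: $- \frac{5559}{50825936} \approx -0.00010937$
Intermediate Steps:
$\frac{1}{\frac{1}{5559} - 9143} = \frac{1}{- \frac{50825936}{5559}} = - \frac{5559}{50825936}$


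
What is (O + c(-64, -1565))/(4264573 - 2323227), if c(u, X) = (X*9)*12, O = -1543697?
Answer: -1712717/1941346 ≈ -0.88223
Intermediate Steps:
c(u, X) = 108*X (c(u, X) = (9*X)*12 = 108*X)
(O + c(-64, -1565))/(4264573 - 2323227) = (-1543697 + 108*(-1565))/(4264573 - 2323227) = (-1543697 - 169020)/1941346 = -1712717*1/1941346 = -1712717/1941346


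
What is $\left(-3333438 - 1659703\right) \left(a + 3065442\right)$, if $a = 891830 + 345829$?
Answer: $-21485990030241$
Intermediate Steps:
$a = 1237659$
$\left(-3333438 - 1659703\right) \left(a + 3065442\right) = \left(-3333438 - 1659703\right) \left(1237659 + 3065442\right) = \left(-4993141\right) 4303101 = -21485990030241$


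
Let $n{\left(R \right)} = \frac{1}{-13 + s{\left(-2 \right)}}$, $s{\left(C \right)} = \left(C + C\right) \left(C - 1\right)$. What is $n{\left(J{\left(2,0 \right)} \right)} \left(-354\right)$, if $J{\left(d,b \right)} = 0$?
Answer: $354$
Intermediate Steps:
$s{\left(C \right)} = 2 C \left(-1 + C\right)$
$n{\left(R \right)} = -1$ ($n{\left(R \right)} = \frac{1}{-13 + 2 \left(-2\right) \left(-1 - 2\right)} = \frac{1}{-13 + 2 \left(-2\right) \left(-3\right)} = \frac{1}{-13 + 12} = \frac{1}{-1} = -1$)
$n{\left(J{\left(2,0 \right)} \right)} \left(-354\right) = \left(-1\right) \left(-354\right) = 354$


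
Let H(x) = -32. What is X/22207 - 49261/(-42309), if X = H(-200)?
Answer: 1092585139/939555963 ≈ 1.1629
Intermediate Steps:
X = -32
X/22207 - 49261/(-42309) = -32/22207 - 49261/(-42309) = -32*1/22207 - 49261*(-1/42309) = -32/22207 + 49261/42309 = 1092585139/939555963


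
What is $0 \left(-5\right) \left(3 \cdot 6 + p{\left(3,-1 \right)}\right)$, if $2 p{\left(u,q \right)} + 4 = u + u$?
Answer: $0$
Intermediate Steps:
$p{\left(u,q \right)} = -2 + u$ ($p{\left(u,q \right)} = -2 + \frac{u + u}{2} = -2 + \frac{2 u}{2} = -2 + u$)
$0 \left(-5\right) \left(3 \cdot 6 + p{\left(3,-1 \right)}\right) = 0 \left(-5\right) \left(3 \cdot 6 + \left(-2 + 3\right)\right) = 0 \left(18 + 1\right) = 0 \cdot 19 = 0$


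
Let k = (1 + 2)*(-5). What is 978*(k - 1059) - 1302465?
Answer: -2352837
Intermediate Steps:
k = -15 (k = 3*(-5) = -15)
978*(k - 1059) - 1302465 = 978*(-15 - 1059) - 1302465 = 978*(-1074) - 1302465 = -1050372 - 1302465 = -2352837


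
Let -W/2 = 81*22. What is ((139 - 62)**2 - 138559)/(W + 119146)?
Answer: -66315/57791 ≈ -1.1475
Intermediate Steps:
W = -3564 (W = -162*22 = -2*1782 = -3564)
((139 - 62)**2 - 138559)/(W + 119146) = ((139 - 62)**2 - 138559)/(-3564 + 119146) = (77**2 - 138559)/115582 = (5929 - 138559)*(1/115582) = -132630*1/115582 = -66315/57791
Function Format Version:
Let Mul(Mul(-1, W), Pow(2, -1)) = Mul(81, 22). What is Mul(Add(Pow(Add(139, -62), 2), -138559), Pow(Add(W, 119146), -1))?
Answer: Rational(-66315, 57791) ≈ -1.1475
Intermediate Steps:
W = -3564 (W = Mul(-2, Mul(81, 22)) = Mul(-2, 1782) = -3564)
Mul(Add(Pow(Add(139, -62), 2), -138559), Pow(Add(W, 119146), -1)) = Mul(Add(Pow(Add(139, -62), 2), -138559), Pow(Add(-3564, 119146), -1)) = Mul(Add(Pow(77, 2), -138559), Pow(115582, -1)) = Mul(Add(5929, -138559), Rational(1, 115582)) = Mul(-132630, Rational(1, 115582)) = Rational(-66315, 57791)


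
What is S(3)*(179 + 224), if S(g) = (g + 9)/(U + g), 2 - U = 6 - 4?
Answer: 1612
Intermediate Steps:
U = 0 (U = 2 - (6 - 4) = 2 - 1*2 = 2 - 2 = 0)
S(g) = (9 + g)/g (S(g) = (g + 9)/(0 + g) = (9 + g)/g)
S(3)*(179 + 224) = ((9 + 3)/3)*(179 + 224) = ((⅓)*12)*403 = 4*403 = 1612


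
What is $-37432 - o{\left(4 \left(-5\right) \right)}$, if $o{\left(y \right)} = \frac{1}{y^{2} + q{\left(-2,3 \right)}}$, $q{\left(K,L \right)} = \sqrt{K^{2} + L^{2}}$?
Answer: $- \frac{5988633784}{159987} + \frac{\sqrt{13}}{159987} \approx -37432.0$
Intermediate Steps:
$o{\left(y \right)} = \frac{1}{\sqrt{13} + y^{2}}$ ($o{\left(y \right)} = \frac{1}{y^{2} + \sqrt{\left(-2\right)^{2} + 3^{2}}} = \frac{1}{y^{2} + \sqrt{4 + 9}} = \frac{1}{y^{2} + \sqrt{13}} = \frac{1}{\sqrt{13} + y^{2}}$)
$-37432 - o{\left(4 \left(-5\right) \right)} = -37432 - \frac{1}{\sqrt{13} + \left(4 \left(-5\right)\right)^{2}} = -37432 - \frac{1}{\sqrt{13} + \left(-20\right)^{2}} = -37432 - \frac{1}{\sqrt{13} + 400} = -37432 - \frac{1}{400 + \sqrt{13}}$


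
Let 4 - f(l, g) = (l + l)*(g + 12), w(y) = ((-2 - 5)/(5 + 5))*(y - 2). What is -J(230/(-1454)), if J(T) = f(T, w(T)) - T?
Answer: -4456850/528529 ≈ -8.4326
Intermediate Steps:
w(y) = 7/5 - 7*y/10 (w(y) = (-7/10)*(-2 + y) = (-7*⅒)*(-2 + y) = -7*(-2 + y)/10 = 7/5 - 7*y/10)
f(l, g) = 4 - 2*l*(12 + g) (f(l, g) = 4 - (l + l)*(g + 12) = 4 - 2*l*(12 + g))
J(T) = 4 - 25*T - 2*T*(7/5 - 7*T/10) (J(T) = (4 - 24*T - 2*(7/5 - 7*T/10)*T) - T = (4 - 24*T - 2*T*(7/5 - 7*T/10)) - T = 4 - 25*T - 2*T*(7/5 - 7*T/10))
-J(230/(-1454)) = -(4 - 6394/(-1454) + 7*(230/(-1454))²/5) = -(4 - 6394*(-1)/1454 + 7*(230*(-1/1454))²/5) = -(4 - 139/5*(-115/727) + 7*(-115/727)²/5) = -(4 + 3197/727 + (7/5)*(13225/528529)) = -(4 + 3197/727 + 18515/528529) = -1*4456850/528529 = -4456850/528529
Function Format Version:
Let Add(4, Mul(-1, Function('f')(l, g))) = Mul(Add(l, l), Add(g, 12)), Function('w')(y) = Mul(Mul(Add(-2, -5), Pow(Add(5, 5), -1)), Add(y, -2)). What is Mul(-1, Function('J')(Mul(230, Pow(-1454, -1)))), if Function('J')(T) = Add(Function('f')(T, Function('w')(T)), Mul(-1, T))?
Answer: Rational(-4456850, 528529) ≈ -8.4326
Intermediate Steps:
Function('w')(y) = Add(Rational(7, 5), Mul(Rational(-7, 10), y)) (Function('w')(y) = Mul(Mul(-7, Pow(10, -1)), Add(-2, y)) = Mul(Mul(-7, Rational(1, 10)), Add(-2, y)) = Mul(Rational(-7, 10), Add(-2, y)) = Add(Rational(7, 5), Mul(Rational(-7, 10), y)))
Function('f')(l, g) = Add(4, Mul(-2, l, Add(12, g))) (Function('f')(l, g) = Add(4, Mul(-1, Mul(Add(l, l), Add(g, 12)))) = Add(4, Mul(-1, Mul(Mul(2, l), Add(12, g)))) = Add(4, Mul(-1, Mul(2, l, Add(12, g)))) = Add(4, Mul(-2, l, Add(12, g))))
Function('J')(T) = Add(4, Mul(-25, T), Mul(-2, T, Add(Rational(7, 5), Mul(Rational(-7, 10), T)))) (Function('J')(T) = Add(Add(4, Mul(-24, T), Mul(-2, Add(Rational(7, 5), Mul(Rational(-7, 10), T)), T)), Mul(-1, T)) = Add(Add(4, Mul(-24, T), Mul(-2, T, Add(Rational(7, 5), Mul(Rational(-7, 10), T)))), Mul(-1, T)) = Add(4, Mul(-25, T), Mul(-2, T, Add(Rational(7, 5), Mul(Rational(-7, 10), T)))))
Mul(-1, Function('J')(Mul(230, Pow(-1454, -1)))) = Mul(-1, Add(4, Mul(Rational(-139, 5), Mul(230, Pow(-1454, -1))), Mul(Rational(7, 5), Pow(Mul(230, Pow(-1454, -1)), 2)))) = Mul(-1, Add(4, Mul(Rational(-139, 5), Mul(230, Rational(-1, 1454))), Mul(Rational(7, 5), Pow(Mul(230, Rational(-1, 1454)), 2)))) = Mul(-1, Add(4, Mul(Rational(-139, 5), Rational(-115, 727)), Mul(Rational(7, 5), Pow(Rational(-115, 727), 2)))) = Mul(-1, Add(4, Rational(3197, 727), Mul(Rational(7, 5), Rational(13225, 528529)))) = Mul(-1, Add(4, Rational(3197, 727), Rational(18515, 528529))) = Mul(-1, Rational(4456850, 528529)) = Rational(-4456850, 528529)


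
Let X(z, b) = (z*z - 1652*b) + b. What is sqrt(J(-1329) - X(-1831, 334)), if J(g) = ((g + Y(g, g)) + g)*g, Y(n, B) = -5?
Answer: 60*sqrt(205) ≈ 859.07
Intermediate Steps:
X(z, b) = z**2 - 1651*b (X(z, b) = (z**2 - 1652*b) + b = z**2 - 1651*b)
J(g) = g*(-5 + 2*g) (J(g) = ((g - 5) + g)*g = ((-5 + g) + g)*g = (-5 + 2*g)*g = g*(-5 + 2*g))
sqrt(J(-1329) - X(-1831, 334)) = sqrt(-1329*(-5 + 2*(-1329)) - ((-1831)**2 - 1651*334)) = sqrt(-1329*(-5 - 2658) - (3352561 - 551434)) = sqrt(-1329*(-2663) - 1*2801127) = sqrt(3539127 - 2801127) = sqrt(738000) = 60*sqrt(205)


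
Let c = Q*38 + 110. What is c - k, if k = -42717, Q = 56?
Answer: 44955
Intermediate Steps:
c = 2238 (c = 56*38 + 110 = 2128 + 110 = 2238)
c - k = 2238 - 1*(-42717) = 2238 + 42717 = 44955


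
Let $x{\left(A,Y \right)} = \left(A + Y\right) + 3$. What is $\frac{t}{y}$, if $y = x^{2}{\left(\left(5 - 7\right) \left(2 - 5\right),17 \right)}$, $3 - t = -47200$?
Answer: $\frac{3631}{52} \approx 69.827$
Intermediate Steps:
$t = 47203$ ($t = 3 - -47200 = 3 + 47200 = 47203$)
$x{\left(A,Y \right)} = 3 + A + Y$
$y = 676$ ($y = \left(3 + \left(5 - 7\right) \left(2 - 5\right) + 17\right)^{2} = \left(3 - -6 + 17\right)^{2} = \left(3 + 6 + 17\right)^{2} = 26^{2} = 676$)
$\frac{t}{y} = \frac{47203}{676} = 47203 \cdot \frac{1}{676} = \frac{3631}{52}$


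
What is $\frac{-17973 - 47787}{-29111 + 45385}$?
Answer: $- \frac{32880}{8137} \approx -4.0408$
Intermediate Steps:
$\frac{-17973 - 47787}{-29111 + 45385} = - \frac{65760}{16274} = \left(-65760\right) \frac{1}{16274} = - \frac{32880}{8137}$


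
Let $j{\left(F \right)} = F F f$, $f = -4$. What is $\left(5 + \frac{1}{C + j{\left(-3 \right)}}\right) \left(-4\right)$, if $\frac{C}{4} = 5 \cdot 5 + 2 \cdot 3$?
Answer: $- \frac{441}{22} \approx -20.045$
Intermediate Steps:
$C = 124$ ($C = 4 \left(5 \cdot 5 + 2 \cdot 3\right) = 4 \left(25 + 6\right) = 4 \cdot 31 = 124$)
$j{\left(F \right)} = - 4 F^{2}$ ($j{\left(F \right)} = F F \left(-4\right) = F^{2} \left(-4\right) = - 4 F^{2}$)
$\left(5 + \frac{1}{C + j{\left(-3 \right)}}\right) \left(-4\right) = \left(5 + \frac{1}{124 - 4 \left(-3\right)^{2}}\right) \left(-4\right) = \left(5 + \frac{1}{124 - 36}\right) \left(-4\right) = \left(5 + \frac{1}{88}\right) \left(-4\right) = \frac{441}{88} \left(-4\right) = - \frac{441}{22}$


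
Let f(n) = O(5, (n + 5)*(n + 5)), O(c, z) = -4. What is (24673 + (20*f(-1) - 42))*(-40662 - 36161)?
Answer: -1886081473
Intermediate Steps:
f(n) = -4
(24673 + (20*f(-1) - 42))*(-40662 - 36161) = (24673 + (20*(-4) - 42))*(-40662 - 36161) = (24673 + (-80 - 42))*(-76823) = (24673 - 122)*(-76823) = 24551*(-76823) = -1886081473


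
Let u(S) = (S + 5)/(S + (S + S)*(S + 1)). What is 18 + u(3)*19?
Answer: 638/27 ≈ 23.630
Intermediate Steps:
u(S) = (5 + S)/(S + 2*S*(1 + S)) (u(S) = (5 + S)/(S + (2*S)*(1 + S)) = (5 + S)/(S + 2*S*(1 + S)))
18 + u(3)*19 = 18 + ((5 + 3)/(3*(3 + 2*3)))*19 = 18 + ((1/3)*8/(3 + 6))*19 = 18 + ((1/3)*8/9)*19 = 18 + ((1/3)*(1/9)*8)*19 = 18 + (8/27)*19 = 18 + 152/27 = 638/27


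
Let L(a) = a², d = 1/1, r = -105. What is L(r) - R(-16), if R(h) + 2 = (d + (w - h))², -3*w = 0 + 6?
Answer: 10802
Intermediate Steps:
w = -2 (w = -(0 + 6)/3 = -⅓*6 = -2)
d = 1
R(h) = -2 + (-1 - h)² (R(h) = -2 + (1 + (-2 - h))² = -2 + (-1 - h)²)
L(r) - R(-16) = (-105)² - (-2 + (1 - 16)²) = 11025 - (-2 + (-15)²) = 11025 - (-2 + 225) = 11025 - 1*223 = 11025 - 223 = 10802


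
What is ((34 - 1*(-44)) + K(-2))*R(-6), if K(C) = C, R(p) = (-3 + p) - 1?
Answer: -760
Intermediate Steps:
R(p) = -4 + p
((34 - 1*(-44)) + K(-2))*R(-6) = ((34 - 1*(-44)) - 2)*(-4 - 6) = ((34 + 44) - 2)*(-10) = (78 - 2)*(-10) = 76*(-10) = -760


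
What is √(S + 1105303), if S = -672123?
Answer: 22*√895 ≈ 658.16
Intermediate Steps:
√(S + 1105303) = √(-672123 + 1105303) = √433180 = 22*√895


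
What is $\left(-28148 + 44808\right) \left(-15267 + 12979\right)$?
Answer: $-38118080$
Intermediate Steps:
$\left(-28148 + 44808\right) \left(-15267 + 12979\right) = 16660 \left(-2288\right) = -38118080$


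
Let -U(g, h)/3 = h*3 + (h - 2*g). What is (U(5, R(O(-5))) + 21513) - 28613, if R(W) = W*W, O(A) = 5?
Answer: -7370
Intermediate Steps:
R(W) = W²
U(g, h) = -12*h + 6*g (U(g, h) = -3*(h*3 + (h - 2*g)) = -3*(3*h + (h - 2*g)) = -3*(-2*g + 4*h) = -12*h + 6*g)
(U(5, R(O(-5))) + 21513) - 28613 = ((-12*5² + 6*5) + 21513) - 28613 = ((-12*25 + 30) + 21513) - 28613 = ((-300 + 30) + 21513) - 28613 = (-270 + 21513) - 28613 = 21243 - 28613 = -7370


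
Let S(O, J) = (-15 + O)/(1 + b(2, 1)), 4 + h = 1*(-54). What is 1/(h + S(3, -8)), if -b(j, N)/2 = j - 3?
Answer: -1/62 ≈ -0.016129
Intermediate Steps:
h = -58 (h = -4 + 1*(-54) = -4 - 54 = -58)
b(j, N) = 6 - 2*j (b(j, N) = -2*(j - 3) = -2*(-3 + j) = 6 - 2*j)
S(O, J) = -5 + O/3 (S(O, J) = (-15 + O)/(1 + (6 - 2*2)) = (-15 + O)/(1 + (6 - 4)) = (-15 + O)/(1 + 2) = (-15 + O)/3 = (-15 + O)*(⅓) = -5 + O/3)
1/(h + S(3, -8)) = 1/(-58 + (-5 + (⅓)*3)) = 1/(-58 + (-5 + 1)) = 1/(-58 - 4) = 1/(-62) = -1/62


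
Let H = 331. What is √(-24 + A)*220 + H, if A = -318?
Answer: 331 + 660*I*√38 ≈ 331.0 + 4068.5*I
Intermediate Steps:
√(-24 + A)*220 + H = √(-24 - 318)*220 + 331 = √(-342)*220 + 331 = (3*I*√38)*220 + 331 = 660*I*√38 + 331 = 331 + 660*I*√38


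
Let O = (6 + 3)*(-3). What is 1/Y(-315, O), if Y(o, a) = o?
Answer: -1/315 ≈ -0.0031746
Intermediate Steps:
O = -27 (O = 9*(-3) = -27)
1/Y(-315, O) = 1/(-315) = -1/315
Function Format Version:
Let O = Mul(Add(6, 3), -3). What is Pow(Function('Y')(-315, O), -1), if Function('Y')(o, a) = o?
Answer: Rational(-1, 315) ≈ -0.0031746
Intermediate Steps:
O = -27 (O = Mul(9, -3) = -27)
Pow(Function('Y')(-315, O), -1) = Pow(-315, -1) = Rational(-1, 315)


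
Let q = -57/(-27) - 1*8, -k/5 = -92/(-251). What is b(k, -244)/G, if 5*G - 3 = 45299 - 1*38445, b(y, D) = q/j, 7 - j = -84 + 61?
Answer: -53/370278 ≈ -0.00014314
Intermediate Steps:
k = -460/251 (k = -(-460)/(-251) = -(-460)*(-1)/251 = -5*92/251 = -460/251 ≈ -1.8327)
j = 30 (j = 7 - (-84 + 61) = 7 - 1*(-23) = 7 + 23 = 30)
q = -53/9 (q = -57*(-1/27) - 8 = 19/9 - 8 = -53/9 ≈ -5.8889)
b(y, D) = -53/270 (b(y, D) = -53/9/30 = -53/9*1/30 = -53/270)
G = 6857/5 (G = ⅗ + (45299 - 1*38445)/5 = ⅗ + (45299 - 38445)/5 = ⅗ + (⅕)*6854 = ⅗ + 6854/5 = 6857/5 ≈ 1371.4)
b(k, -244)/G = -53/(270*6857/5) = -53/270*5/6857 = -53/370278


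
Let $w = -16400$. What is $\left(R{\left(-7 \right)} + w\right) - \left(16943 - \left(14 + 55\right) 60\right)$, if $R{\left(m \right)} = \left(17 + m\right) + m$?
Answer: $-29200$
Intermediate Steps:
$R{\left(m \right)} = 17 + 2 m$
$\left(R{\left(-7 \right)} + w\right) - \left(16943 - \left(14 + 55\right) 60\right) = \left(\left(17 + 2 \left(-7\right)\right) - 16400\right) - \left(16943 - \left(14 + 55\right) 60\right) = \left(\left(17 - 14\right) - 16400\right) + \left(69 \cdot 60 - 16943\right) = \left(3 - 16400\right) + \left(4140 - 16943\right) = -16397 - 12803 = -29200$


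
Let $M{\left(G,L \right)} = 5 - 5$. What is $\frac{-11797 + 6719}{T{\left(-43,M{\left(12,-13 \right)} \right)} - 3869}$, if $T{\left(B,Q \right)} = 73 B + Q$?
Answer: $\frac{2539}{3504} \approx 0.7246$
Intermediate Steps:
$M{\left(G,L \right)} = 0$ ($M{\left(G,L \right)} = 5 - 5 = 0$)
$T{\left(B,Q \right)} = Q + 73 B$
$\frac{-11797 + 6719}{T{\left(-43,M{\left(12,-13 \right)} \right)} - 3869} = \frac{-11797 + 6719}{\left(0 + 73 \left(-43\right)\right) - 3869} = - \frac{5078}{\left(0 - 3139\right) - 3869} = - \frac{5078}{-3139 - 3869} = - \frac{5078}{-7008} = \left(-5078\right) \left(- \frac{1}{7008}\right) = \frac{2539}{3504}$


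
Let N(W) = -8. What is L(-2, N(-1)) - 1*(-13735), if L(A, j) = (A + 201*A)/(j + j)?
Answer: 55041/4 ≈ 13760.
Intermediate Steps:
L(A, j) = 101*A/j (L(A, j) = (202*A)/((2*j)) = (202*A)*(1/(2*j)) = 101*A/j)
L(-2, N(-1)) - 1*(-13735) = 101*(-2)/(-8) - 1*(-13735) = 101*(-2)*(-⅛) + 13735 = 101/4 + 13735 = 55041/4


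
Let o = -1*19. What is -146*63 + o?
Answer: -9217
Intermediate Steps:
o = -19
-146*63 + o = -146*63 - 19 = -9198 - 19 = -9217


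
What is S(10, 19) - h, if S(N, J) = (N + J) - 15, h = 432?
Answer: -418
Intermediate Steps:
S(N, J) = -15 + J + N (S(N, J) = (J + N) - 15 = -15 + J + N)
S(10, 19) - h = (-15 + 19 + 10) - 1*432 = 14 - 432 = -418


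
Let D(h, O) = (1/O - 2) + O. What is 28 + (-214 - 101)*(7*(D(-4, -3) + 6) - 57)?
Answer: 16513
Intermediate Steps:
D(h, O) = -2 + O + 1/O (D(h, O) = (-2 + 1/O) + O = -2 + O + 1/O)
28 + (-214 - 101)*(7*(D(-4, -3) + 6) - 57) = 28 + (-214 - 101)*(7*((-2 - 3 + 1/(-3)) + 6) - 57) = 28 - 315*(7*((-2 - 3 - 1/3) + 6) - 57) = 28 - 315*(7*(-16/3 + 6) - 57) = 28 - 315*(7*(2/3) - 57) = 28 - 315*(14/3 - 57) = 28 - 315*(-157/3) = 28 + 16485 = 16513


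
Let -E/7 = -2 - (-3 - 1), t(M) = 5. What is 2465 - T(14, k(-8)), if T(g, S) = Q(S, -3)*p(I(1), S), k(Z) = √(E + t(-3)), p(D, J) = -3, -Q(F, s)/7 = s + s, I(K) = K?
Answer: 2591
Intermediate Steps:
E = -14 (E = -7*(-2 - (-3 - 1)) = -7*(-2 - 1*(-4)) = -7*(-2 + 4) = -7*2 = -14)
Q(F, s) = -14*s (Q(F, s) = -7*(s + s) = -14*s)
k(Z) = 3*I (k(Z) = √(-14 + 5) = √(-9) = 3*I)
T(g, S) = -126 (T(g, S) = -14*(-3)*(-3) = 42*(-3) = -126)
2465 - T(14, k(-8)) = 2465 - 1*(-126) = 2465 + 126 = 2591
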